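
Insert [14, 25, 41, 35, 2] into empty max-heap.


Insert 14: [14]
Insert 25: [25, 14]
Insert 41: [41, 14, 25]
Insert 35: [41, 35, 25, 14]
Insert 2: [41, 35, 25, 14, 2]

Final heap: [41, 35, 25, 14, 2]


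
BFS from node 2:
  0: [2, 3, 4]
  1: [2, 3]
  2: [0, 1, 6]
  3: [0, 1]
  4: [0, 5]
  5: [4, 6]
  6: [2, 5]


Visit 2, enqueue [0, 1, 6]
Visit 0, enqueue [3, 4]
Visit 1, enqueue []
Visit 6, enqueue [5]
Visit 3, enqueue []
Visit 4, enqueue []
Visit 5, enqueue []

BFS order: [2, 0, 1, 6, 3, 4, 5]


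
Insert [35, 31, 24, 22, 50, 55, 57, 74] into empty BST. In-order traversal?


Insert 35: root
Insert 31: L from 35
Insert 24: L from 35 -> L from 31
Insert 22: L from 35 -> L from 31 -> L from 24
Insert 50: R from 35
Insert 55: R from 35 -> R from 50
Insert 57: R from 35 -> R from 50 -> R from 55
Insert 74: R from 35 -> R from 50 -> R from 55 -> R from 57

In-order: [22, 24, 31, 35, 50, 55, 57, 74]


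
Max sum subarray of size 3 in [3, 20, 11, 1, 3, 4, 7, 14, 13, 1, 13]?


[0:3]: 34
[1:4]: 32
[2:5]: 15
[3:6]: 8
[4:7]: 14
[5:8]: 25
[6:9]: 34
[7:10]: 28
[8:11]: 27

Max: 34 at [0:3]


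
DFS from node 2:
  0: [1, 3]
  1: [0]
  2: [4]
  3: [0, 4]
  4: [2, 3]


Visit 2, push [4]
Visit 4, push [3]
Visit 3, push [0]
Visit 0, push [1]
Visit 1, push []

DFS order: [2, 4, 3, 0, 1]


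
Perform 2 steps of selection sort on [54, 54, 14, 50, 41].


Initial: [54, 54, 14, 50, 41]
Step 1: min=14 at 2
  Swap: [14, 54, 54, 50, 41]
Step 2: min=41 at 4
  Swap: [14, 41, 54, 50, 54]

After 2 steps: [14, 41, 54, 50, 54]


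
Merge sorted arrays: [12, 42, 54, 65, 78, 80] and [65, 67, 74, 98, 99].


Take 12 from A
Take 42 from A
Take 54 from A
Take 65 from A
Take 65 from B
Take 67 from B
Take 74 from B
Take 78 from A
Take 80 from A

Merged: [12, 42, 54, 65, 65, 67, 74, 78, 80, 98, 99]


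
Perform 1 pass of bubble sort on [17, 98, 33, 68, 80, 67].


Initial: [17, 98, 33, 68, 80, 67]
Pass 1: [17, 33, 68, 80, 67, 98] (4 swaps)

After 1 pass: [17, 33, 68, 80, 67, 98]


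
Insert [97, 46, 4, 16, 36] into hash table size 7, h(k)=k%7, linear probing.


Insert 97: h=6 -> slot 6
Insert 46: h=4 -> slot 4
Insert 4: h=4, 1 probes -> slot 5
Insert 16: h=2 -> slot 2
Insert 36: h=1 -> slot 1

Table: [None, 36, 16, None, 46, 4, 97]


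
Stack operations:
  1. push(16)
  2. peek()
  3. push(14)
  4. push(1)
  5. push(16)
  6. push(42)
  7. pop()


push(16) -> [16]
peek()->16
push(14) -> [16, 14]
push(1) -> [16, 14, 1]
push(16) -> [16, 14, 1, 16]
push(42) -> [16, 14, 1, 16, 42]
pop()->42, [16, 14, 1, 16]

Final stack: [16, 14, 1, 16]


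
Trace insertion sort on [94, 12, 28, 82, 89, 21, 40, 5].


Initial: [94, 12, 28, 82, 89, 21, 40, 5]
Insert 12: [12, 94, 28, 82, 89, 21, 40, 5]
Insert 28: [12, 28, 94, 82, 89, 21, 40, 5]
Insert 82: [12, 28, 82, 94, 89, 21, 40, 5]
Insert 89: [12, 28, 82, 89, 94, 21, 40, 5]
Insert 21: [12, 21, 28, 82, 89, 94, 40, 5]
Insert 40: [12, 21, 28, 40, 82, 89, 94, 5]
Insert 5: [5, 12, 21, 28, 40, 82, 89, 94]

Sorted: [5, 12, 21, 28, 40, 82, 89, 94]


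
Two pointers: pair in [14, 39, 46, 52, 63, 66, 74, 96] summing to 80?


lo=0(14)+hi=7(96)=110
lo=0(14)+hi=6(74)=88
lo=0(14)+hi=5(66)=80

Yes: 14+66=80


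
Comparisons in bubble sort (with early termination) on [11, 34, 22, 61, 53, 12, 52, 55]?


Algorithm: bubble sort (with early termination)
Input: [11, 34, 22, 61, 53, 12, 52, 55]
Sorted: [11, 12, 22, 34, 52, 53, 55, 61]

25


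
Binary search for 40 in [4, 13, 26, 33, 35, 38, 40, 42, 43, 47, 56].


Step 1: lo=0, hi=10, mid=5, val=38
Step 2: lo=6, hi=10, mid=8, val=43
Step 3: lo=6, hi=7, mid=6, val=40

Found at index 6


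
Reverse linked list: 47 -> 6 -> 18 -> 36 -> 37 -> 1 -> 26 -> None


Step 1: curr=47, set curr.next=prev(None) | reversed so far: 47
Step 2: curr=6, set curr.next=prev(47) | reversed so far: 6 -> 47
Step 3: curr=18, set curr.next=prev(6) | reversed so far: 18 -> 6 -> 47
Step 4: curr=36, set curr.next=prev(18) | reversed so far: 36 -> 18 -> 6 -> 47
Step 5: curr=37, set curr.next=prev(36) | reversed so far: 37 -> 36 -> 18 -> 6 -> 47
Step 6: curr=1, set curr.next=prev(37) | reversed so far: 1 -> 37 -> 36 -> 18 -> 6 -> 47
Step 7: curr=26, set curr.next=prev(1) | reversed so far: 26 -> 1 -> 37 -> 36 -> 18 -> 6 -> 47

26 -> 1 -> 37 -> 36 -> 18 -> 6 -> 47 -> None


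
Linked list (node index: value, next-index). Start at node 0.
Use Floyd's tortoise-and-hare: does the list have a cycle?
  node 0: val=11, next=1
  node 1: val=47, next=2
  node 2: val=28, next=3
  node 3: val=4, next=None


Floyd's tortoise (slow, +1) and hare (fast, +2):
  init: slow=0, fast=0
  step 1: slow=1, fast=2
  step 2: fast 2->3->None, no cycle

Cycle: no


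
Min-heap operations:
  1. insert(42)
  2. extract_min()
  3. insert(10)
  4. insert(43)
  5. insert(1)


insert(42) -> [42]
extract_min()->42, []
insert(10) -> [10]
insert(43) -> [10, 43]
insert(1) -> [1, 43, 10]

Final heap: [1, 43, 10]


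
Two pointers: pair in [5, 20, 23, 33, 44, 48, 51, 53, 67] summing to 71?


lo=0(5)+hi=8(67)=72
lo=0(5)+hi=7(53)=58
lo=1(20)+hi=7(53)=73
lo=1(20)+hi=6(51)=71

Yes: 20+51=71


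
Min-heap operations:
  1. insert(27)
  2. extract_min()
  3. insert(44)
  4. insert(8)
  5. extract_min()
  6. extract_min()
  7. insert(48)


insert(27) -> [27]
extract_min()->27, []
insert(44) -> [44]
insert(8) -> [8, 44]
extract_min()->8, [44]
extract_min()->44, []
insert(48) -> [48]

Final heap: [48]


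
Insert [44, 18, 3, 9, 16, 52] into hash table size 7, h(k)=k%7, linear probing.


Insert 44: h=2 -> slot 2
Insert 18: h=4 -> slot 4
Insert 3: h=3 -> slot 3
Insert 9: h=2, 3 probes -> slot 5
Insert 16: h=2, 4 probes -> slot 6
Insert 52: h=3, 4 probes -> slot 0

Table: [52, None, 44, 3, 18, 9, 16]


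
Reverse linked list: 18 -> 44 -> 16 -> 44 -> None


Step 1: curr=18, set curr.next=prev(None) | reversed so far: 18
Step 2: curr=44, set curr.next=prev(18) | reversed so far: 44 -> 18
Step 3: curr=16, set curr.next=prev(44) | reversed so far: 16 -> 44 -> 18
Step 4: curr=44, set curr.next=prev(16) | reversed so far: 44 -> 16 -> 44 -> 18

44 -> 16 -> 44 -> 18 -> None


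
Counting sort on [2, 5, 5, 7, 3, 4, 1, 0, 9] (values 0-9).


Input: [2, 5, 5, 7, 3, 4, 1, 0, 9]
Counts: [1, 1, 1, 1, 1, 2, 0, 1, 0, 1]

Sorted: [0, 1, 2, 3, 4, 5, 5, 7, 9]


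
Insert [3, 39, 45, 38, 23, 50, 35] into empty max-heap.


Insert 3: [3]
Insert 39: [39, 3]
Insert 45: [45, 3, 39]
Insert 38: [45, 38, 39, 3]
Insert 23: [45, 38, 39, 3, 23]
Insert 50: [50, 38, 45, 3, 23, 39]
Insert 35: [50, 38, 45, 3, 23, 39, 35]

Final heap: [50, 38, 45, 3, 23, 39, 35]


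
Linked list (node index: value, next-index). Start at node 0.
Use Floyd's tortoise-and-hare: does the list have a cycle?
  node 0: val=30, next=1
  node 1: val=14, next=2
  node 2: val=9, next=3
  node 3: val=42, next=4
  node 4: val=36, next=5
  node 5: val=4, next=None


Floyd's tortoise (slow, +1) and hare (fast, +2):
  init: slow=0, fast=0
  step 1: slow=1, fast=2
  step 2: slow=2, fast=4
  step 3: fast 4->5->None, no cycle

Cycle: no


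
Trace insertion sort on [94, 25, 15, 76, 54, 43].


Initial: [94, 25, 15, 76, 54, 43]
Insert 25: [25, 94, 15, 76, 54, 43]
Insert 15: [15, 25, 94, 76, 54, 43]
Insert 76: [15, 25, 76, 94, 54, 43]
Insert 54: [15, 25, 54, 76, 94, 43]
Insert 43: [15, 25, 43, 54, 76, 94]

Sorted: [15, 25, 43, 54, 76, 94]


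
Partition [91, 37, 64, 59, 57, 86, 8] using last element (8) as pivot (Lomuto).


Pivot: 8
Place pivot at 0: [8, 37, 64, 59, 57, 86, 91]

Partitioned: [8, 37, 64, 59, 57, 86, 91]


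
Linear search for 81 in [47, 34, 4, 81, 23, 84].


i=0: 47!=81
i=1: 34!=81
i=2: 4!=81
i=3: 81==81 found!

Found at 3, 4 comps


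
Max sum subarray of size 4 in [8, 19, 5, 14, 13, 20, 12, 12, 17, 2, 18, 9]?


[0:4]: 46
[1:5]: 51
[2:6]: 52
[3:7]: 59
[4:8]: 57
[5:9]: 61
[6:10]: 43
[7:11]: 49
[8:12]: 46

Max: 61 at [5:9]


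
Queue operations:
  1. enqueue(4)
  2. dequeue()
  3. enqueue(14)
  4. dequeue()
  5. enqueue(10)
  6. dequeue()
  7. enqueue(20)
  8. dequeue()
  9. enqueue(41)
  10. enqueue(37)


enqueue(4) -> [4]
dequeue()->4, []
enqueue(14) -> [14]
dequeue()->14, []
enqueue(10) -> [10]
dequeue()->10, []
enqueue(20) -> [20]
dequeue()->20, []
enqueue(41) -> [41]
enqueue(37) -> [41, 37]

Final queue: [41, 37]


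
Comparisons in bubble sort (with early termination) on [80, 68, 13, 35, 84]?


Algorithm: bubble sort (with early termination)
Input: [80, 68, 13, 35, 84]
Sorted: [13, 35, 68, 80, 84]

9


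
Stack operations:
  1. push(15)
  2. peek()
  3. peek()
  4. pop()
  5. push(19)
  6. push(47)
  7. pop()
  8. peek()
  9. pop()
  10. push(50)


push(15) -> [15]
peek()->15
peek()->15
pop()->15, []
push(19) -> [19]
push(47) -> [19, 47]
pop()->47, [19]
peek()->19
pop()->19, []
push(50) -> [50]

Final stack: [50]


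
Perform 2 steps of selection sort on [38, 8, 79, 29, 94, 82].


Initial: [38, 8, 79, 29, 94, 82]
Step 1: min=8 at 1
  Swap: [8, 38, 79, 29, 94, 82]
Step 2: min=29 at 3
  Swap: [8, 29, 79, 38, 94, 82]

After 2 steps: [8, 29, 79, 38, 94, 82]


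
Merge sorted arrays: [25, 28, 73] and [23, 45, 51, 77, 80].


Take 23 from B
Take 25 from A
Take 28 from A
Take 45 from B
Take 51 from B
Take 73 from A

Merged: [23, 25, 28, 45, 51, 73, 77, 80]


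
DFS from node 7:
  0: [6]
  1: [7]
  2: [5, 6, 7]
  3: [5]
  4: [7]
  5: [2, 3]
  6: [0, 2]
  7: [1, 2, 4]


Visit 7, push [4, 2, 1]
Visit 1, push []
Visit 2, push [6, 5]
Visit 5, push [3]
Visit 3, push []
Visit 6, push [0]
Visit 0, push []
Visit 4, push []

DFS order: [7, 1, 2, 5, 3, 6, 0, 4]


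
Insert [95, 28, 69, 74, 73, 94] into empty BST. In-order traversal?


Insert 95: root
Insert 28: L from 95
Insert 69: L from 95 -> R from 28
Insert 74: L from 95 -> R from 28 -> R from 69
Insert 73: L from 95 -> R from 28 -> R from 69 -> L from 74
Insert 94: L from 95 -> R from 28 -> R from 69 -> R from 74

In-order: [28, 69, 73, 74, 94, 95]


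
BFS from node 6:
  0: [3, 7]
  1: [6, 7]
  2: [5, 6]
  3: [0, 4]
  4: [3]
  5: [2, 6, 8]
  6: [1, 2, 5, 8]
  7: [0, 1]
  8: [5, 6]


Visit 6, enqueue [1, 2, 5, 8]
Visit 1, enqueue [7]
Visit 2, enqueue []
Visit 5, enqueue []
Visit 8, enqueue []
Visit 7, enqueue [0]
Visit 0, enqueue [3]
Visit 3, enqueue [4]
Visit 4, enqueue []

BFS order: [6, 1, 2, 5, 8, 7, 0, 3, 4]


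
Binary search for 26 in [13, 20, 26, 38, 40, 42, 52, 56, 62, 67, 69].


Step 1: lo=0, hi=10, mid=5, val=42
Step 2: lo=0, hi=4, mid=2, val=26

Found at index 2


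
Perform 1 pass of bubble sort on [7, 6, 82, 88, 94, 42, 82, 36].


Initial: [7, 6, 82, 88, 94, 42, 82, 36]
Pass 1: [6, 7, 82, 88, 42, 82, 36, 94] (4 swaps)

After 1 pass: [6, 7, 82, 88, 42, 82, 36, 94]


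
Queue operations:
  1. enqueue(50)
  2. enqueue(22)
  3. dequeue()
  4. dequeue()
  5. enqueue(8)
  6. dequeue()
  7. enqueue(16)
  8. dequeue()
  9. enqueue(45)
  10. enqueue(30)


enqueue(50) -> [50]
enqueue(22) -> [50, 22]
dequeue()->50, [22]
dequeue()->22, []
enqueue(8) -> [8]
dequeue()->8, []
enqueue(16) -> [16]
dequeue()->16, []
enqueue(45) -> [45]
enqueue(30) -> [45, 30]

Final queue: [45, 30]


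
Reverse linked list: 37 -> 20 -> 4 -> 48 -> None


Step 1: curr=37, set curr.next=prev(None) | reversed so far: 37
Step 2: curr=20, set curr.next=prev(37) | reversed so far: 20 -> 37
Step 3: curr=4, set curr.next=prev(20) | reversed so far: 4 -> 20 -> 37
Step 4: curr=48, set curr.next=prev(4) | reversed so far: 48 -> 4 -> 20 -> 37

48 -> 4 -> 20 -> 37 -> None


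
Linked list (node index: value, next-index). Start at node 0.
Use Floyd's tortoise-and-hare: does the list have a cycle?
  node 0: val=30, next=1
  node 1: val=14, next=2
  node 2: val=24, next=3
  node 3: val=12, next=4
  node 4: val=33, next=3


Floyd's tortoise (slow, +1) and hare (fast, +2):
  init: slow=0, fast=0
  step 1: slow=1, fast=2
  step 2: slow=2, fast=4
  step 3: slow=3, fast=4
  step 4: slow=4, fast=4
  slow == fast at node 4: cycle detected

Cycle: yes


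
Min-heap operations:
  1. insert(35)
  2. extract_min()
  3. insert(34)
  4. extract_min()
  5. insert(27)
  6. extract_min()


insert(35) -> [35]
extract_min()->35, []
insert(34) -> [34]
extract_min()->34, []
insert(27) -> [27]
extract_min()->27, []

Final heap: []


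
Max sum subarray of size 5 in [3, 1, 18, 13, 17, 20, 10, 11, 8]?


[0:5]: 52
[1:6]: 69
[2:7]: 78
[3:8]: 71
[4:9]: 66

Max: 78 at [2:7]


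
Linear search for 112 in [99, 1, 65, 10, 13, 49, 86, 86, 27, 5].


i=0: 99!=112
i=1: 1!=112
i=2: 65!=112
i=3: 10!=112
i=4: 13!=112
i=5: 49!=112
i=6: 86!=112
i=7: 86!=112
i=8: 27!=112
i=9: 5!=112

Not found, 10 comps


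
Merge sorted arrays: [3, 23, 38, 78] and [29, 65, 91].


Take 3 from A
Take 23 from A
Take 29 from B
Take 38 from A
Take 65 from B
Take 78 from A

Merged: [3, 23, 29, 38, 65, 78, 91]


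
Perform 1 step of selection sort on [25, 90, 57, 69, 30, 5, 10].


Initial: [25, 90, 57, 69, 30, 5, 10]
Step 1: min=5 at 5
  Swap: [5, 90, 57, 69, 30, 25, 10]

After 1 step: [5, 90, 57, 69, 30, 25, 10]


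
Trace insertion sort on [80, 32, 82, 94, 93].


Initial: [80, 32, 82, 94, 93]
Insert 32: [32, 80, 82, 94, 93]
Insert 82: [32, 80, 82, 94, 93]
Insert 94: [32, 80, 82, 94, 93]
Insert 93: [32, 80, 82, 93, 94]

Sorted: [32, 80, 82, 93, 94]


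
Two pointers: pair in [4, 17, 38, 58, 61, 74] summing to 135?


lo=0(4)+hi=5(74)=78
lo=1(17)+hi=5(74)=91
lo=2(38)+hi=5(74)=112
lo=3(58)+hi=5(74)=132
lo=4(61)+hi=5(74)=135

Yes: 61+74=135


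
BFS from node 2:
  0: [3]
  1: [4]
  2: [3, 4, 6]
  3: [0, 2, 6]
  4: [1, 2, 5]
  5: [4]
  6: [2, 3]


Visit 2, enqueue [3, 4, 6]
Visit 3, enqueue [0]
Visit 4, enqueue [1, 5]
Visit 6, enqueue []
Visit 0, enqueue []
Visit 1, enqueue []
Visit 5, enqueue []

BFS order: [2, 3, 4, 6, 0, 1, 5]


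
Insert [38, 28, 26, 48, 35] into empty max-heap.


Insert 38: [38]
Insert 28: [38, 28]
Insert 26: [38, 28, 26]
Insert 48: [48, 38, 26, 28]
Insert 35: [48, 38, 26, 28, 35]

Final heap: [48, 38, 26, 28, 35]


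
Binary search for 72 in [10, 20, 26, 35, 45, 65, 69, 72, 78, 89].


Step 1: lo=0, hi=9, mid=4, val=45
Step 2: lo=5, hi=9, mid=7, val=72

Found at index 7


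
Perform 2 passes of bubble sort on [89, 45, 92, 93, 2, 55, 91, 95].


Initial: [89, 45, 92, 93, 2, 55, 91, 95]
Pass 1: [45, 89, 92, 2, 55, 91, 93, 95] (4 swaps)
Pass 2: [45, 89, 2, 55, 91, 92, 93, 95] (3 swaps)

After 2 passes: [45, 89, 2, 55, 91, 92, 93, 95]


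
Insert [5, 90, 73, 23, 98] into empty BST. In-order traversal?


Insert 5: root
Insert 90: R from 5
Insert 73: R from 5 -> L from 90
Insert 23: R from 5 -> L from 90 -> L from 73
Insert 98: R from 5 -> R from 90

In-order: [5, 23, 73, 90, 98]


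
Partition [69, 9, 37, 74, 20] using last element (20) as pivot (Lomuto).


Pivot: 20
  9 <= 20: swap -> [9, 69, 37, 74, 20]
Place pivot at 1: [9, 20, 37, 74, 69]

Partitioned: [9, 20, 37, 74, 69]


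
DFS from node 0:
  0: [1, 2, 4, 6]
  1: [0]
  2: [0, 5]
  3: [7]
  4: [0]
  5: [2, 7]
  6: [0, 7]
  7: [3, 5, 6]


Visit 0, push [6, 4, 2, 1]
Visit 1, push []
Visit 2, push [5]
Visit 5, push [7]
Visit 7, push [6, 3]
Visit 3, push []
Visit 6, push []
Visit 4, push []

DFS order: [0, 1, 2, 5, 7, 3, 6, 4]


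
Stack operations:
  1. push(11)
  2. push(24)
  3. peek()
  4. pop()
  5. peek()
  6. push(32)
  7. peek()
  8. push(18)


push(11) -> [11]
push(24) -> [11, 24]
peek()->24
pop()->24, [11]
peek()->11
push(32) -> [11, 32]
peek()->32
push(18) -> [11, 32, 18]

Final stack: [11, 32, 18]


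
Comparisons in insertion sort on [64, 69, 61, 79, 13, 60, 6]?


Algorithm: insertion sort
Input: [64, 69, 61, 79, 13, 60, 6]
Sorted: [6, 13, 60, 61, 64, 69, 79]

19


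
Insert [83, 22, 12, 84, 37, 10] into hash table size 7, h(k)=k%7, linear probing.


Insert 83: h=6 -> slot 6
Insert 22: h=1 -> slot 1
Insert 12: h=5 -> slot 5
Insert 84: h=0 -> slot 0
Insert 37: h=2 -> slot 2
Insert 10: h=3 -> slot 3

Table: [84, 22, 37, 10, None, 12, 83]


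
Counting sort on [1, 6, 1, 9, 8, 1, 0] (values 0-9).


Input: [1, 6, 1, 9, 8, 1, 0]
Counts: [1, 3, 0, 0, 0, 0, 1, 0, 1, 1]

Sorted: [0, 1, 1, 1, 6, 8, 9]


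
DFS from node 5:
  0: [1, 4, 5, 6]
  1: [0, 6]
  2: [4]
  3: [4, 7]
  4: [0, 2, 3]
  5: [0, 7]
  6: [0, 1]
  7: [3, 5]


Visit 5, push [7, 0]
Visit 0, push [6, 4, 1]
Visit 1, push [6]
Visit 6, push []
Visit 4, push [3, 2]
Visit 2, push []
Visit 3, push [7]
Visit 7, push []

DFS order: [5, 0, 1, 6, 4, 2, 3, 7]


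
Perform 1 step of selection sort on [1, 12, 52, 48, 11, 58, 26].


Initial: [1, 12, 52, 48, 11, 58, 26]
Step 1: min=1 at 0
  Swap: [1, 12, 52, 48, 11, 58, 26]

After 1 step: [1, 12, 52, 48, 11, 58, 26]


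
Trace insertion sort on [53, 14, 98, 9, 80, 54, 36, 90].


Initial: [53, 14, 98, 9, 80, 54, 36, 90]
Insert 14: [14, 53, 98, 9, 80, 54, 36, 90]
Insert 98: [14, 53, 98, 9, 80, 54, 36, 90]
Insert 9: [9, 14, 53, 98, 80, 54, 36, 90]
Insert 80: [9, 14, 53, 80, 98, 54, 36, 90]
Insert 54: [9, 14, 53, 54, 80, 98, 36, 90]
Insert 36: [9, 14, 36, 53, 54, 80, 98, 90]
Insert 90: [9, 14, 36, 53, 54, 80, 90, 98]

Sorted: [9, 14, 36, 53, 54, 80, 90, 98]


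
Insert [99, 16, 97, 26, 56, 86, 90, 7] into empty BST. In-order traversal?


Insert 99: root
Insert 16: L from 99
Insert 97: L from 99 -> R from 16
Insert 26: L from 99 -> R from 16 -> L from 97
Insert 56: L from 99 -> R from 16 -> L from 97 -> R from 26
Insert 86: L from 99 -> R from 16 -> L from 97 -> R from 26 -> R from 56
Insert 90: L from 99 -> R from 16 -> L from 97 -> R from 26 -> R from 56 -> R from 86
Insert 7: L from 99 -> L from 16

In-order: [7, 16, 26, 56, 86, 90, 97, 99]


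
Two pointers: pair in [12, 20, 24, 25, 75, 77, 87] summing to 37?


lo=0(12)+hi=6(87)=99
lo=0(12)+hi=5(77)=89
lo=0(12)+hi=4(75)=87
lo=0(12)+hi=3(25)=37

Yes: 12+25=37


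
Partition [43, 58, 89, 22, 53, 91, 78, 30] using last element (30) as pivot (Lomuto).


Pivot: 30
  22 <= 30: swap -> [22, 58, 89, 43, 53, 91, 78, 30]
Place pivot at 1: [22, 30, 89, 43, 53, 91, 78, 58]

Partitioned: [22, 30, 89, 43, 53, 91, 78, 58]


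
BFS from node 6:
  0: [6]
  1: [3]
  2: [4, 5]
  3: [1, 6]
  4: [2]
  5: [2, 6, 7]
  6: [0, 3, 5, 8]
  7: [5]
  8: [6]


Visit 6, enqueue [0, 3, 5, 8]
Visit 0, enqueue []
Visit 3, enqueue [1]
Visit 5, enqueue [2, 7]
Visit 8, enqueue []
Visit 1, enqueue []
Visit 2, enqueue [4]
Visit 7, enqueue []
Visit 4, enqueue []

BFS order: [6, 0, 3, 5, 8, 1, 2, 7, 4]


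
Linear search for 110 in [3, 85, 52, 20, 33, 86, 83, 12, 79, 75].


i=0: 3!=110
i=1: 85!=110
i=2: 52!=110
i=3: 20!=110
i=4: 33!=110
i=5: 86!=110
i=6: 83!=110
i=7: 12!=110
i=8: 79!=110
i=9: 75!=110

Not found, 10 comps


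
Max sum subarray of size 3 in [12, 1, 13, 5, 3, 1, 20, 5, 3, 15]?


[0:3]: 26
[1:4]: 19
[2:5]: 21
[3:6]: 9
[4:7]: 24
[5:8]: 26
[6:9]: 28
[7:10]: 23

Max: 28 at [6:9]


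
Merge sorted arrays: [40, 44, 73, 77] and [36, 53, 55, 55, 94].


Take 36 from B
Take 40 from A
Take 44 from A
Take 53 from B
Take 55 from B
Take 55 from B
Take 73 from A
Take 77 from A

Merged: [36, 40, 44, 53, 55, 55, 73, 77, 94]


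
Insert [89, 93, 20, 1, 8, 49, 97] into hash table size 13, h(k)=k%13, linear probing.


Insert 89: h=11 -> slot 11
Insert 93: h=2 -> slot 2
Insert 20: h=7 -> slot 7
Insert 1: h=1 -> slot 1
Insert 8: h=8 -> slot 8
Insert 49: h=10 -> slot 10
Insert 97: h=6 -> slot 6

Table: [None, 1, 93, None, None, None, 97, 20, 8, None, 49, 89, None]


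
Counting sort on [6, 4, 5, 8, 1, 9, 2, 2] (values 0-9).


Input: [6, 4, 5, 8, 1, 9, 2, 2]
Counts: [0, 1, 2, 0, 1, 1, 1, 0, 1, 1]

Sorted: [1, 2, 2, 4, 5, 6, 8, 9]


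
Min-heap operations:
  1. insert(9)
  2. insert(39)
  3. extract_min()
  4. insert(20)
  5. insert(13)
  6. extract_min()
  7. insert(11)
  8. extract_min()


insert(9) -> [9]
insert(39) -> [9, 39]
extract_min()->9, [39]
insert(20) -> [20, 39]
insert(13) -> [13, 39, 20]
extract_min()->13, [20, 39]
insert(11) -> [11, 39, 20]
extract_min()->11, [20, 39]

Final heap: [20, 39]


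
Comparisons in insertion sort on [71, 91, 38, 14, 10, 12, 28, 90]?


Algorithm: insertion sort
Input: [71, 91, 38, 14, 10, 12, 28, 90]
Sorted: [10, 12, 14, 28, 38, 71, 90, 91]

21


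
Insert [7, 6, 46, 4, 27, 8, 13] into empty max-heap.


Insert 7: [7]
Insert 6: [7, 6]
Insert 46: [46, 6, 7]
Insert 4: [46, 6, 7, 4]
Insert 27: [46, 27, 7, 4, 6]
Insert 8: [46, 27, 8, 4, 6, 7]
Insert 13: [46, 27, 13, 4, 6, 7, 8]

Final heap: [46, 27, 13, 4, 6, 7, 8]


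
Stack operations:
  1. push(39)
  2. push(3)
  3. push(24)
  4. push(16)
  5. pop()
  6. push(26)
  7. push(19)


push(39) -> [39]
push(3) -> [39, 3]
push(24) -> [39, 3, 24]
push(16) -> [39, 3, 24, 16]
pop()->16, [39, 3, 24]
push(26) -> [39, 3, 24, 26]
push(19) -> [39, 3, 24, 26, 19]

Final stack: [39, 3, 24, 26, 19]


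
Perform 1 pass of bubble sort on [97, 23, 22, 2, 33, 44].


Initial: [97, 23, 22, 2, 33, 44]
Pass 1: [23, 22, 2, 33, 44, 97] (5 swaps)

After 1 pass: [23, 22, 2, 33, 44, 97]


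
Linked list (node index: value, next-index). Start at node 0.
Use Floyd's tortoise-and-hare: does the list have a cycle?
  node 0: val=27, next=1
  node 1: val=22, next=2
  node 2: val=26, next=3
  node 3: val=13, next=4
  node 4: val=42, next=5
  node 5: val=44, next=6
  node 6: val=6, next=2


Floyd's tortoise (slow, +1) and hare (fast, +2):
  init: slow=0, fast=0
  step 1: slow=1, fast=2
  step 2: slow=2, fast=4
  step 3: slow=3, fast=6
  step 4: slow=4, fast=3
  step 5: slow=5, fast=5
  slow == fast at node 5: cycle detected

Cycle: yes


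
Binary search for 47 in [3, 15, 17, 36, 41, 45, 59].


Step 1: lo=0, hi=6, mid=3, val=36
Step 2: lo=4, hi=6, mid=5, val=45
Step 3: lo=6, hi=6, mid=6, val=59

Not found


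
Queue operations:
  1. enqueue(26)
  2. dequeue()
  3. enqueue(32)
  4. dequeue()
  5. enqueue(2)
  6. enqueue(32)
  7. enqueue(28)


enqueue(26) -> [26]
dequeue()->26, []
enqueue(32) -> [32]
dequeue()->32, []
enqueue(2) -> [2]
enqueue(32) -> [2, 32]
enqueue(28) -> [2, 32, 28]

Final queue: [2, 32, 28]


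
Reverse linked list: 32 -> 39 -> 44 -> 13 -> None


Step 1: curr=32, set curr.next=prev(None) | reversed so far: 32
Step 2: curr=39, set curr.next=prev(32) | reversed so far: 39 -> 32
Step 3: curr=44, set curr.next=prev(39) | reversed so far: 44 -> 39 -> 32
Step 4: curr=13, set curr.next=prev(44) | reversed so far: 13 -> 44 -> 39 -> 32

13 -> 44 -> 39 -> 32 -> None


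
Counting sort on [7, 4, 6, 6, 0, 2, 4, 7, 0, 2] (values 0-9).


Input: [7, 4, 6, 6, 0, 2, 4, 7, 0, 2]
Counts: [2, 0, 2, 0, 2, 0, 2, 2, 0, 0]

Sorted: [0, 0, 2, 2, 4, 4, 6, 6, 7, 7]


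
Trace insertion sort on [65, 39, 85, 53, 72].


Initial: [65, 39, 85, 53, 72]
Insert 39: [39, 65, 85, 53, 72]
Insert 85: [39, 65, 85, 53, 72]
Insert 53: [39, 53, 65, 85, 72]
Insert 72: [39, 53, 65, 72, 85]

Sorted: [39, 53, 65, 72, 85]


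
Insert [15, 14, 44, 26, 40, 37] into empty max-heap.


Insert 15: [15]
Insert 14: [15, 14]
Insert 44: [44, 14, 15]
Insert 26: [44, 26, 15, 14]
Insert 40: [44, 40, 15, 14, 26]
Insert 37: [44, 40, 37, 14, 26, 15]

Final heap: [44, 40, 37, 14, 26, 15]


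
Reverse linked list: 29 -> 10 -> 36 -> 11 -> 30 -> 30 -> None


Step 1: curr=29, set curr.next=prev(None) | reversed so far: 29
Step 2: curr=10, set curr.next=prev(29) | reversed so far: 10 -> 29
Step 3: curr=36, set curr.next=prev(10) | reversed so far: 36 -> 10 -> 29
Step 4: curr=11, set curr.next=prev(36) | reversed so far: 11 -> 36 -> 10 -> 29
Step 5: curr=30, set curr.next=prev(11) | reversed so far: 30 -> 11 -> 36 -> 10 -> 29
Step 6: curr=30, set curr.next=prev(30) | reversed so far: 30 -> 30 -> 11 -> 36 -> 10 -> 29

30 -> 30 -> 11 -> 36 -> 10 -> 29 -> None


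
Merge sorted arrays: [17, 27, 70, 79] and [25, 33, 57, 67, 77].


Take 17 from A
Take 25 from B
Take 27 from A
Take 33 from B
Take 57 from B
Take 67 from B
Take 70 from A
Take 77 from B

Merged: [17, 25, 27, 33, 57, 67, 70, 77, 79]


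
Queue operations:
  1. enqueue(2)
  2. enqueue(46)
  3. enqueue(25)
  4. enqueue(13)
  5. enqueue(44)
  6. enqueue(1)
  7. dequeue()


enqueue(2) -> [2]
enqueue(46) -> [2, 46]
enqueue(25) -> [2, 46, 25]
enqueue(13) -> [2, 46, 25, 13]
enqueue(44) -> [2, 46, 25, 13, 44]
enqueue(1) -> [2, 46, 25, 13, 44, 1]
dequeue()->2, [46, 25, 13, 44, 1]

Final queue: [46, 25, 13, 44, 1]


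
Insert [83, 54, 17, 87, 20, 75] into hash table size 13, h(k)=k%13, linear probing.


Insert 83: h=5 -> slot 5
Insert 54: h=2 -> slot 2
Insert 17: h=4 -> slot 4
Insert 87: h=9 -> slot 9
Insert 20: h=7 -> slot 7
Insert 75: h=10 -> slot 10

Table: [None, None, 54, None, 17, 83, None, 20, None, 87, 75, None, None]


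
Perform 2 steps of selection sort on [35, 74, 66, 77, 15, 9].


Initial: [35, 74, 66, 77, 15, 9]
Step 1: min=9 at 5
  Swap: [9, 74, 66, 77, 15, 35]
Step 2: min=15 at 4
  Swap: [9, 15, 66, 77, 74, 35]

After 2 steps: [9, 15, 66, 77, 74, 35]


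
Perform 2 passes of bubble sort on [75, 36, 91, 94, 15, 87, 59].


Initial: [75, 36, 91, 94, 15, 87, 59]
Pass 1: [36, 75, 91, 15, 87, 59, 94] (4 swaps)
Pass 2: [36, 75, 15, 87, 59, 91, 94] (3 swaps)

After 2 passes: [36, 75, 15, 87, 59, 91, 94]


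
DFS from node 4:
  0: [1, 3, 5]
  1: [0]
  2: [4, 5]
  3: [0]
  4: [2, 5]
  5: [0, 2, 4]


Visit 4, push [5, 2]
Visit 2, push [5]
Visit 5, push [0]
Visit 0, push [3, 1]
Visit 1, push []
Visit 3, push []

DFS order: [4, 2, 5, 0, 1, 3]


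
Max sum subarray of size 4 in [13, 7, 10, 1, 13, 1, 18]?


[0:4]: 31
[1:5]: 31
[2:6]: 25
[3:7]: 33

Max: 33 at [3:7]


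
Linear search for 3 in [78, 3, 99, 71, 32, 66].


i=0: 78!=3
i=1: 3==3 found!

Found at 1, 2 comps


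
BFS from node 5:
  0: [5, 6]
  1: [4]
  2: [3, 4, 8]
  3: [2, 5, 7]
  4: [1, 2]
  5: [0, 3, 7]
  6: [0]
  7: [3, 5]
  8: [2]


Visit 5, enqueue [0, 3, 7]
Visit 0, enqueue [6]
Visit 3, enqueue [2]
Visit 7, enqueue []
Visit 6, enqueue []
Visit 2, enqueue [4, 8]
Visit 4, enqueue [1]
Visit 8, enqueue []
Visit 1, enqueue []

BFS order: [5, 0, 3, 7, 6, 2, 4, 8, 1]


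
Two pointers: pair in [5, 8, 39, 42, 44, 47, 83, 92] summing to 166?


lo=0(5)+hi=7(92)=97
lo=1(8)+hi=7(92)=100
lo=2(39)+hi=7(92)=131
lo=3(42)+hi=7(92)=134
lo=4(44)+hi=7(92)=136
lo=5(47)+hi=7(92)=139
lo=6(83)+hi=7(92)=175

No pair found


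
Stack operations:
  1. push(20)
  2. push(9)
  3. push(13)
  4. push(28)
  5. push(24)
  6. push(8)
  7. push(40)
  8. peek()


push(20) -> [20]
push(9) -> [20, 9]
push(13) -> [20, 9, 13]
push(28) -> [20, 9, 13, 28]
push(24) -> [20, 9, 13, 28, 24]
push(8) -> [20, 9, 13, 28, 24, 8]
push(40) -> [20, 9, 13, 28, 24, 8, 40]
peek()->40

Final stack: [20, 9, 13, 28, 24, 8, 40]


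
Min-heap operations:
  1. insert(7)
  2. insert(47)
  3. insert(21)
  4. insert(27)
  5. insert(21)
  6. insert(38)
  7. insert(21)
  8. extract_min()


insert(7) -> [7]
insert(47) -> [7, 47]
insert(21) -> [7, 47, 21]
insert(27) -> [7, 27, 21, 47]
insert(21) -> [7, 21, 21, 47, 27]
insert(38) -> [7, 21, 21, 47, 27, 38]
insert(21) -> [7, 21, 21, 47, 27, 38, 21]
extract_min()->7, [21, 21, 21, 47, 27, 38]

Final heap: [21, 21, 21, 47, 27, 38]


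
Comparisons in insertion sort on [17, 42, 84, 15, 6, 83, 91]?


Algorithm: insertion sort
Input: [17, 42, 84, 15, 6, 83, 91]
Sorted: [6, 15, 17, 42, 83, 84, 91]

12


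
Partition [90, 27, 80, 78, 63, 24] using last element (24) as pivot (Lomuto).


Pivot: 24
Place pivot at 0: [24, 27, 80, 78, 63, 90]

Partitioned: [24, 27, 80, 78, 63, 90]


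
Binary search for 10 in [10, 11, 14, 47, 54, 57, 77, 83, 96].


Step 1: lo=0, hi=8, mid=4, val=54
Step 2: lo=0, hi=3, mid=1, val=11
Step 3: lo=0, hi=0, mid=0, val=10

Found at index 0


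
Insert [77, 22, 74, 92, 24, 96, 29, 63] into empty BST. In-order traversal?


Insert 77: root
Insert 22: L from 77
Insert 74: L from 77 -> R from 22
Insert 92: R from 77
Insert 24: L from 77 -> R from 22 -> L from 74
Insert 96: R from 77 -> R from 92
Insert 29: L from 77 -> R from 22 -> L from 74 -> R from 24
Insert 63: L from 77 -> R from 22 -> L from 74 -> R from 24 -> R from 29

In-order: [22, 24, 29, 63, 74, 77, 92, 96]


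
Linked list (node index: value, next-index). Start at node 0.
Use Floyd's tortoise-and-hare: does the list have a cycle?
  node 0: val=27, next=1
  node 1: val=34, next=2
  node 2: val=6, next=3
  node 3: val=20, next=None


Floyd's tortoise (slow, +1) and hare (fast, +2):
  init: slow=0, fast=0
  step 1: slow=1, fast=2
  step 2: fast 2->3->None, no cycle

Cycle: no


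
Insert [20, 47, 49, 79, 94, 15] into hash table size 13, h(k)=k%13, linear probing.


Insert 20: h=7 -> slot 7
Insert 47: h=8 -> slot 8
Insert 49: h=10 -> slot 10
Insert 79: h=1 -> slot 1
Insert 94: h=3 -> slot 3
Insert 15: h=2 -> slot 2

Table: [None, 79, 15, 94, None, None, None, 20, 47, None, 49, None, None]


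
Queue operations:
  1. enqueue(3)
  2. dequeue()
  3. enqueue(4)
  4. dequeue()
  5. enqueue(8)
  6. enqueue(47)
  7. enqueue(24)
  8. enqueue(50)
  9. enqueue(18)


enqueue(3) -> [3]
dequeue()->3, []
enqueue(4) -> [4]
dequeue()->4, []
enqueue(8) -> [8]
enqueue(47) -> [8, 47]
enqueue(24) -> [8, 47, 24]
enqueue(50) -> [8, 47, 24, 50]
enqueue(18) -> [8, 47, 24, 50, 18]

Final queue: [8, 47, 24, 50, 18]


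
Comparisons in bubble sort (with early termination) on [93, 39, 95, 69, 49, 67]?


Algorithm: bubble sort (with early termination)
Input: [93, 39, 95, 69, 49, 67]
Sorted: [39, 49, 67, 69, 93, 95]

14


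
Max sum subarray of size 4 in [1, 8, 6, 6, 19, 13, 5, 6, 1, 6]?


[0:4]: 21
[1:5]: 39
[2:6]: 44
[3:7]: 43
[4:8]: 43
[5:9]: 25
[6:10]: 18

Max: 44 at [2:6]


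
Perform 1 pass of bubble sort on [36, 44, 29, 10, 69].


Initial: [36, 44, 29, 10, 69]
Pass 1: [36, 29, 10, 44, 69] (2 swaps)

After 1 pass: [36, 29, 10, 44, 69]


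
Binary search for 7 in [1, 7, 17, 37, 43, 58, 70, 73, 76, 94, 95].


Step 1: lo=0, hi=10, mid=5, val=58
Step 2: lo=0, hi=4, mid=2, val=17
Step 3: lo=0, hi=1, mid=0, val=1
Step 4: lo=1, hi=1, mid=1, val=7

Found at index 1


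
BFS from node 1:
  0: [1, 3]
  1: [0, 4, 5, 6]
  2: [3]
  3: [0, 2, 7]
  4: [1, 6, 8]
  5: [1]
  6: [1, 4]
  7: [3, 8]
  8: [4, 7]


Visit 1, enqueue [0, 4, 5, 6]
Visit 0, enqueue [3]
Visit 4, enqueue [8]
Visit 5, enqueue []
Visit 6, enqueue []
Visit 3, enqueue [2, 7]
Visit 8, enqueue []
Visit 2, enqueue []
Visit 7, enqueue []

BFS order: [1, 0, 4, 5, 6, 3, 8, 2, 7]


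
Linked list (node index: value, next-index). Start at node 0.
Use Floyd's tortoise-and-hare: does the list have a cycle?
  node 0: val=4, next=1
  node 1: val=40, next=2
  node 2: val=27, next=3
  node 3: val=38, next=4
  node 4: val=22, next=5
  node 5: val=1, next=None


Floyd's tortoise (slow, +1) and hare (fast, +2):
  init: slow=0, fast=0
  step 1: slow=1, fast=2
  step 2: slow=2, fast=4
  step 3: fast 4->5->None, no cycle

Cycle: no


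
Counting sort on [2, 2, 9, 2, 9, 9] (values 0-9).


Input: [2, 2, 9, 2, 9, 9]
Counts: [0, 0, 3, 0, 0, 0, 0, 0, 0, 3]

Sorted: [2, 2, 2, 9, 9, 9]


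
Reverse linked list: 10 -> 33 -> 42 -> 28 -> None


Step 1: curr=10, set curr.next=prev(None) | reversed so far: 10
Step 2: curr=33, set curr.next=prev(10) | reversed so far: 33 -> 10
Step 3: curr=42, set curr.next=prev(33) | reversed so far: 42 -> 33 -> 10
Step 4: curr=28, set curr.next=prev(42) | reversed so far: 28 -> 42 -> 33 -> 10

28 -> 42 -> 33 -> 10 -> None


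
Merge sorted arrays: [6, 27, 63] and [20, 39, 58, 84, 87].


Take 6 from A
Take 20 from B
Take 27 from A
Take 39 from B
Take 58 from B
Take 63 from A

Merged: [6, 20, 27, 39, 58, 63, 84, 87]


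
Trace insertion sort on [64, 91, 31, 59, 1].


Initial: [64, 91, 31, 59, 1]
Insert 91: [64, 91, 31, 59, 1]
Insert 31: [31, 64, 91, 59, 1]
Insert 59: [31, 59, 64, 91, 1]
Insert 1: [1, 31, 59, 64, 91]

Sorted: [1, 31, 59, 64, 91]


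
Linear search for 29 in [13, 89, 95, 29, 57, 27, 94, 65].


i=0: 13!=29
i=1: 89!=29
i=2: 95!=29
i=3: 29==29 found!

Found at 3, 4 comps


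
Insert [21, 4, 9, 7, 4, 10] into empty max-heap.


Insert 21: [21]
Insert 4: [21, 4]
Insert 9: [21, 4, 9]
Insert 7: [21, 7, 9, 4]
Insert 4: [21, 7, 9, 4, 4]
Insert 10: [21, 7, 10, 4, 4, 9]

Final heap: [21, 7, 10, 4, 4, 9]


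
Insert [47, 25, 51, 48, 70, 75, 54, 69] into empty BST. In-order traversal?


Insert 47: root
Insert 25: L from 47
Insert 51: R from 47
Insert 48: R from 47 -> L from 51
Insert 70: R from 47 -> R from 51
Insert 75: R from 47 -> R from 51 -> R from 70
Insert 54: R from 47 -> R from 51 -> L from 70
Insert 69: R from 47 -> R from 51 -> L from 70 -> R from 54

In-order: [25, 47, 48, 51, 54, 69, 70, 75]


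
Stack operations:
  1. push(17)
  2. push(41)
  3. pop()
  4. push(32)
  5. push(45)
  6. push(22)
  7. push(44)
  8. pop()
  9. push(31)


push(17) -> [17]
push(41) -> [17, 41]
pop()->41, [17]
push(32) -> [17, 32]
push(45) -> [17, 32, 45]
push(22) -> [17, 32, 45, 22]
push(44) -> [17, 32, 45, 22, 44]
pop()->44, [17, 32, 45, 22]
push(31) -> [17, 32, 45, 22, 31]

Final stack: [17, 32, 45, 22, 31]


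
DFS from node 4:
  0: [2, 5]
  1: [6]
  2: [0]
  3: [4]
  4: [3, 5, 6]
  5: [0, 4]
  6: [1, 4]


Visit 4, push [6, 5, 3]
Visit 3, push []
Visit 5, push [0]
Visit 0, push [2]
Visit 2, push []
Visit 6, push [1]
Visit 1, push []

DFS order: [4, 3, 5, 0, 2, 6, 1]


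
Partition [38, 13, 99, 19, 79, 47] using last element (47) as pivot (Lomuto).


Pivot: 47
  38 <= 47: advance i (no swap)
  13 <= 47: advance i (no swap)
  19 <= 47: swap -> [38, 13, 19, 99, 79, 47]
Place pivot at 3: [38, 13, 19, 47, 79, 99]

Partitioned: [38, 13, 19, 47, 79, 99]


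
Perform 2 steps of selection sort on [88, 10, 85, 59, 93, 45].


Initial: [88, 10, 85, 59, 93, 45]
Step 1: min=10 at 1
  Swap: [10, 88, 85, 59, 93, 45]
Step 2: min=45 at 5
  Swap: [10, 45, 85, 59, 93, 88]

After 2 steps: [10, 45, 85, 59, 93, 88]


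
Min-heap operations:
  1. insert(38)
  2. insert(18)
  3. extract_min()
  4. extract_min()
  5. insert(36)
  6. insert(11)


insert(38) -> [38]
insert(18) -> [18, 38]
extract_min()->18, [38]
extract_min()->38, []
insert(36) -> [36]
insert(11) -> [11, 36]

Final heap: [11, 36]


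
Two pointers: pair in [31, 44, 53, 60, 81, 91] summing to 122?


lo=0(31)+hi=5(91)=122

Yes: 31+91=122


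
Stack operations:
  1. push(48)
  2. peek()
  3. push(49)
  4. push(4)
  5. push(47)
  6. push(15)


push(48) -> [48]
peek()->48
push(49) -> [48, 49]
push(4) -> [48, 49, 4]
push(47) -> [48, 49, 4, 47]
push(15) -> [48, 49, 4, 47, 15]

Final stack: [48, 49, 4, 47, 15]


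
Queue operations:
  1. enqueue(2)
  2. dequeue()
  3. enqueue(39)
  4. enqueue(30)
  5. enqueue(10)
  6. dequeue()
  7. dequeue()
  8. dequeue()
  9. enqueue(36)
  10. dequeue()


enqueue(2) -> [2]
dequeue()->2, []
enqueue(39) -> [39]
enqueue(30) -> [39, 30]
enqueue(10) -> [39, 30, 10]
dequeue()->39, [30, 10]
dequeue()->30, [10]
dequeue()->10, []
enqueue(36) -> [36]
dequeue()->36, []

Final queue: []


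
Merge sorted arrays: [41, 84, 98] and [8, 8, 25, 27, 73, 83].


Take 8 from B
Take 8 from B
Take 25 from B
Take 27 from B
Take 41 from A
Take 73 from B
Take 83 from B

Merged: [8, 8, 25, 27, 41, 73, 83, 84, 98]


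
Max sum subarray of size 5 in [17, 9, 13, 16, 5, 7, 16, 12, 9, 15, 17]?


[0:5]: 60
[1:6]: 50
[2:7]: 57
[3:8]: 56
[4:9]: 49
[5:10]: 59
[6:11]: 69

Max: 69 at [6:11]


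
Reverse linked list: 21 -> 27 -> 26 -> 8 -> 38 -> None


Step 1: curr=21, set curr.next=prev(None) | reversed so far: 21
Step 2: curr=27, set curr.next=prev(21) | reversed so far: 27 -> 21
Step 3: curr=26, set curr.next=prev(27) | reversed so far: 26 -> 27 -> 21
Step 4: curr=8, set curr.next=prev(26) | reversed so far: 8 -> 26 -> 27 -> 21
Step 5: curr=38, set curr.next=prev(8) | reversed so far: 38 -> 8 -> 26 -> 27 -> 21

38 -> 8 -> 26 -> 27 -> 21 -> None


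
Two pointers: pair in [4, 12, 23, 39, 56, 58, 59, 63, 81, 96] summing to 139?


lo=0(4)+hi=9(96)=100
lo=1(12)+hi=9(96)=108
lo=2(23)+hi=9(96)=119
lo=3(39)+hi=9(96)=135
lo=4(56)+hi=9(96)=152
lo=4(56)+hi=8(81)=137
lo=5(58)+hi=8(81)=139

Yes: 58+81=139


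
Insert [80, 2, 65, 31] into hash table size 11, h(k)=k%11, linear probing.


Insert 80: h=3 -> slot 3
Insert 2: h=2 -> slot 2
Insert 65: h=10 -> slot 10
Insert 31: h=9 -> slot 9

Table: [None, None, 2, 80, None, None, None, None, None, 31, 65]


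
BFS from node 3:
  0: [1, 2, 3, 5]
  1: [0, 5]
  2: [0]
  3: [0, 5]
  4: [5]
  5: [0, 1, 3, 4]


Visit 3, enqueue [0, 5]
Visit 0, enqueue [1, 2]
Visit 5, enqueue [4]
Visit 1, enqueue []
Visit 2, enqueue []
Visit 4, enqueue []

BFS order: [3, 0, 5, 1, 2, 4]


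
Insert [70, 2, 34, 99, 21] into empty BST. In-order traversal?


Insert 70: root
Insert 2: L from 70
Insert 34: L from 70 -> R from 2
Insert 99: R from 70
Insert 21: L from 70 -> R from 2 -> L from 34

In-order: [2, 21, 34, 70, 99]


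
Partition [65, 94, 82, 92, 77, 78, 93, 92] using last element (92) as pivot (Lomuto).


Pivot: 92
  65 <= 92: advance i (no swap)
  82 <= 92: swap -> [65, 82, 94, 92, 77, 78, 93, 92]
  92 <= 92: swap -> [65, 82, 92, 94, 77, 78, 93, 92]
  77 <= 92: swap -> [65, 82, 92, 77, 94, 78, 93, 92]
  78 <= 92: swap -> [65, 82, 92, 77, 78, 94, 93, 92]
Place pivot at 5: [65, 82, 92, 77, 78, 92, 93, 94]

Partitioned: [65, 82, 92, 77, 78, 92, 93, 94]


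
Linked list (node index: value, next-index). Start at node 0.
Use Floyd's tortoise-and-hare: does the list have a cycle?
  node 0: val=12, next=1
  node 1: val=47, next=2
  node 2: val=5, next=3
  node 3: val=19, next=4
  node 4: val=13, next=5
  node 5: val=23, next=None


Floyd's tortoise (slow, +1) and hare (fast, +2):
  init: slow=0, fast=0
  step 1: slow=1, fast=2
  step 2: slow=2, fast=4
  step 3: fast 4->5->None, no cycle

Cycle: no


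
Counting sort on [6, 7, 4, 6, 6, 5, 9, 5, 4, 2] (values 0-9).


Input: [6, 7, 4, 6, 6, 5, 9, 5, 4, 2]
Counts: [0, 0, 1, 0, 2, 2, 3, 1, 0, 1]

Sorted: [2, 4, 4, 5, 5, 6, 6, 6, 7, 9]


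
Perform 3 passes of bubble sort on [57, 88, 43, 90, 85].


Initial: [57, 88, 43, 90, 85]
Pass 1: [57, 43, 88, 85, 90] (2 swaps)
Pass 2: [43, 57, 85, 88, 90] (2 swaps)
Pass 3: [43, 57, 85, 88, 90] (0 swaps)

After 3 passes: [43, 57, 85, 88, 90]


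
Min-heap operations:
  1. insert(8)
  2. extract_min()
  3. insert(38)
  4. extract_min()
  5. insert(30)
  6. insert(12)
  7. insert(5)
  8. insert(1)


insert(8) -> [8]
extract_min()->8, []
insert(38) -> [38]
extract_min()->38, []
insert(30) -> [30]
insert(12) -> [12, 30]
insert(5) -> [5, 30, 12]
insert(1) -> [1, 5, 12, 30]

Final heap: [1, 5, 12, 30]


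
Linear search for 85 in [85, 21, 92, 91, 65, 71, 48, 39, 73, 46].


i=0: 85==85 found!

Found at 0, 1 comps


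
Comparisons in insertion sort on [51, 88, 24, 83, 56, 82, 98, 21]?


Algorithm: insertion sort
Input: [51, 88, 24, 83, 56, 82, 98, 21]
Sorted: [21, 24, 51, 56, 82, 83, 88, 98]

19


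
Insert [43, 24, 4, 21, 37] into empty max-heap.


Insert 43: [43]
Insert 24: [43, 24]
Insert 4: [43, 24, 4]
Insert 21: [43, 24, 4, 21]
Insert 37: [43, 37, 4, 21, 24]

Final heap: [43, 37, 4, 21, 24]


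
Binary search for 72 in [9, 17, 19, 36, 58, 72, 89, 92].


Step 1: lo=0, hi=7, mid=3, val=36
Step 2: lo=4, hi=7, mid=5, val=72

Found at index 5


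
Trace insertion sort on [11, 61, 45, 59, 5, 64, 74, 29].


Initial: [11, 61, 45, 59, 5, 64, 74, 29]
Insert 61: [11, 61, 45, 59, 5, 64, 74, 29]
Insert 45: [11, 45, 61, 59, 5, 64, 74, 29]
Insert 59: [11, 45, 59, 61, 5, 64, 74, 29]
Insert 5: [5, 11, 45, 59, 61, 64, 74, 29]
Insert 64: [5, 11, 45, 59, 61, 64, 74, 29]
Insert 74: [5, 11, 45, 59, 61, 64, 74, 29]
Insert 29: [5, 11, 29, 45, 59, 61, 64, 74]

Sorted: [5, 11, 29, 45, 59, 61, 64, 74]


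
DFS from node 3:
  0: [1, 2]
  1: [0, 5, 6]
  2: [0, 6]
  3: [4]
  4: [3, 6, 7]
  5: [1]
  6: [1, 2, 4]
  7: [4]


Visit 3, push [4]
Visit 4, push [7, 6]
Visit 6, push [2, 1]
Visit 1, push [5, 0]
Visit 0, push [2]
Visit 2, push []
Visit 5, push []
Visit 7, push []

DFS order: [3, 4, 6, 1, 0, 2, 5, 7]
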